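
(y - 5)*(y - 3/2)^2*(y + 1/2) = y^4 - 15*y^3/2 + 53*y^2/4 - 21*y/8 - 45/8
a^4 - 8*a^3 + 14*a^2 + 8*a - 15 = (a - 5)*(a - 3)*(a - 1)*(a + 1)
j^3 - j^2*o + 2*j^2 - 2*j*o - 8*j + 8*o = (j - 2)*(j + 4)*(j - o)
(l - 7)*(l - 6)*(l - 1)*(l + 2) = l^4 - 12*l^3 + 27*l^2 + 68*l - 84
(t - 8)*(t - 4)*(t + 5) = t^3 - 7*t^2 - 28*t + 160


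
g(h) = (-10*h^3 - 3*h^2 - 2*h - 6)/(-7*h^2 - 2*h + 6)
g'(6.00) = 1.38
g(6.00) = 8.86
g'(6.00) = 1.38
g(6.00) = 8.86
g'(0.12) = -1.28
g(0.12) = -1.11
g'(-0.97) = -32.21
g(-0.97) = 1.66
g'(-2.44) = 1.11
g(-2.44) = -4.10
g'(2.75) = 1.11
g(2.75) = 4.62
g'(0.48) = -9.94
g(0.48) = -2.56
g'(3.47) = 1.26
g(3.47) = 5.48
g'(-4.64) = 1.36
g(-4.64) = -6.92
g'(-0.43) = -0.26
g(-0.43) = -0.88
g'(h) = (14*h + 2)*(-10*h^3 - 3*h^2 - 2*h - 6)/(-7*h^2 - 2*h + 6)^2 + (-30*h^2 - 6*h - 2)/(-7*h^2 - 2*h + 6)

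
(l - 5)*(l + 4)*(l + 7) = l^3 + 6*l^2 - 27*l - 140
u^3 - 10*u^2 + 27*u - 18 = (u - 6)*(u - 3)*(u - 1)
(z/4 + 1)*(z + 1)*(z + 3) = z^3/4 + 2*z^2 + 19*z/4 + 3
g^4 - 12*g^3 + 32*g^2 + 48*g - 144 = (g - 6)^2*(g - 2)*(g + 2)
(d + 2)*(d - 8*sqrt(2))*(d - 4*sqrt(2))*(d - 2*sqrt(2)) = d^4 - 14*sqrt(2)*d^3 + 2*d^3 - 28*sqrt(2)*d^2 + 112*d^2 - 128*sqrt(2)*d + 224*d - 256*sqrt(2)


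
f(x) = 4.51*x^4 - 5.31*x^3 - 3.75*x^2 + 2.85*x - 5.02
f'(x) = 18.04*x^3 - 15.93*x^2 - 7.5*x + 2.85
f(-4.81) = 2899.54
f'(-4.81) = -2337.21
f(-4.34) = 1946.11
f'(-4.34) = -1739.36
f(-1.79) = 54.62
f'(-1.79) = -138.23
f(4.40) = 1172.98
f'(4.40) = 1198.16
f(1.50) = -4.27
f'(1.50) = 16.64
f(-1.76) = 50.57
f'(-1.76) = -131.64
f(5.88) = 4193.78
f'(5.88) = 3075.47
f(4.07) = 823.99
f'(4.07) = 924.69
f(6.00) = 4575.08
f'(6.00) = 3281.01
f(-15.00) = 245348.48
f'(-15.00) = -64353.90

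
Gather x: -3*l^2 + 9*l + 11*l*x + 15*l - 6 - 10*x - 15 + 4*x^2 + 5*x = -3*l^2 + 24*l + 4*x^2 + x*(11*l - 5) - 21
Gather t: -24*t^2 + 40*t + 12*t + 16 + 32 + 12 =-24*t^2 + 52*t + 60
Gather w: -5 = -5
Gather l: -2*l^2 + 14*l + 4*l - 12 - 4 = -2*l^2 + 18*l - 16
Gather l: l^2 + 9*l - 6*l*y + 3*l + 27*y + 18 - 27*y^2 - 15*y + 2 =l^2 + l*(12 - 6*y) - 27*y^2 + 12*y + 20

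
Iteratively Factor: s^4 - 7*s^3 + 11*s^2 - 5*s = (s - 1)*(s^3 - 6*s^2 + 5*s) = s*(s - 1)*(s^2 - 6*s + 5) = s*(s - 5)*(s - 1)*(s - 1)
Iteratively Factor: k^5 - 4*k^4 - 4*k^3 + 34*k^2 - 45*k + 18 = (k - 1)*(k^4 - 3*k^3 - 7*k^2 + 27*k - 18) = (k - 1)*(k + 3)*(k^3 - 6*k^2 + 11*k - 6) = (k - 3)*(k - 1)*(k + 3)*(k^2 - 3*k + 2) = (k - 3)*(k - 2)*(k - 1)*(k + 3)*(k - 1)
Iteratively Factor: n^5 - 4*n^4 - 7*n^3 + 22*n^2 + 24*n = (n)*(n^4 - 4*n^3 - 7*n^2 + 22*n + 24) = n*(n - 3)*(n^3 - n^2 - 10*n - 8) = n*(n - 3)*(n + 2)*(n^2 - 3*n - 4) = n*(n - 3)*(n + 1)*(n + 2)*(n - 4)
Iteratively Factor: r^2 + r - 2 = (r - 1)*(r + 2)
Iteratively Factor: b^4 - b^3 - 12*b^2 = (b)*(b^3 - b^2 - 12*b) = b*(b + 3)*(b^2 - 4*b) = b^2*(b + 3)*(b - 4)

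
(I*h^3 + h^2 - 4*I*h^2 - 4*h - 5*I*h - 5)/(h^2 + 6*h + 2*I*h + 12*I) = (I*h^3 + h^2*(1 - 4*I) - h*(4 + 5*I) - 5)/(h^2 + 2*h*(3 + I) + 12*I)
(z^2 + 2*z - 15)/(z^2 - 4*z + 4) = (z^2 + 2*z - 15)/(z^2 - 4*z + 4)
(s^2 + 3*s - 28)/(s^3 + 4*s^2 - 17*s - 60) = (s + 7)/(s^2 + 8*s + 15)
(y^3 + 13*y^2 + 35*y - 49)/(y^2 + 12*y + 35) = (y^2 + 6*y - 7)/(y + 5)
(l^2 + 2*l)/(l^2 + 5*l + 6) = l/(l + 3)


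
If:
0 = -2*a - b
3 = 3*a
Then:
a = 1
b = -2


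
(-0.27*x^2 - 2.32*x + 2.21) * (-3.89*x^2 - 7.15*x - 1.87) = 1.0503*x^4 + 10.9553*x^3 + 8.496*x^2 - 11.4631*x - 4.1327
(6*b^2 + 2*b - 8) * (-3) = -18*b^2 - 6*b + 24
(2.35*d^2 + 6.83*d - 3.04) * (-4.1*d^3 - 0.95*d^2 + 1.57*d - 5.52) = -9.635*d^5 - 30.2355*d^4 + 9.665*d^3 + 0.639100000000001*d^2 - 42.4744*d + 16.7808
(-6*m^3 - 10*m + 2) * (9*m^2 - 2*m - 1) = -54*m^5 + 12*m^4 - 84*m^3 + 38*m^2 + 6*m - 2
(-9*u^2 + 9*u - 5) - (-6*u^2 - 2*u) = -3*u^2 + 11*u - 5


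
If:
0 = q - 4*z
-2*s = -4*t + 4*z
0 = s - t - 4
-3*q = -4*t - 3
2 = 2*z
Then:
No Solution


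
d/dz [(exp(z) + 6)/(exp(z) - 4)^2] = (-exp(z) - 16)*exp(z)/(exp(z) - 4)^3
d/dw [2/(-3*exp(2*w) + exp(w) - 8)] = (12*exp(w) - 2)*exp(w)/(3*exp(2*w) - exp(w) + 8)^2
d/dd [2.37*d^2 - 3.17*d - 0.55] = 4.74*d - 3.17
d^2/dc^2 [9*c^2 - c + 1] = 18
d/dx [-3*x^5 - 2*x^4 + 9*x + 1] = -15*x^4 - 8*x^3 + 9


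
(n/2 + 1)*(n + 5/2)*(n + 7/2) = n^3/2 + 4*n^2 + 83*n/8 + 35/4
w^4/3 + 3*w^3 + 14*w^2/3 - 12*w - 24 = (w/3 + 1)*(w - 2)*(w + 2)*(w + 6)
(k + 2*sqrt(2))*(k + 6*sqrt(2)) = k^2 + 8*sqrt(2)*k + 24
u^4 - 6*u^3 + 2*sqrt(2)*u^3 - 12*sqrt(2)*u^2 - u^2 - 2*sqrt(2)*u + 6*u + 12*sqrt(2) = (u - 6)*(u - 1)*(u + 1)*(u + 2*sqrt(2))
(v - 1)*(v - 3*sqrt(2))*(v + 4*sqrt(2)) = v^3 - v^2 + sqrt(2)*v^2 - 24*v - sqrt(2)*v + 24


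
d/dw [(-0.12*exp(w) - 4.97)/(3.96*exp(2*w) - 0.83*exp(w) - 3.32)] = (0.4752*exp(2*w) + 39.3624*exp(w) - 3.7267)*exp(w)/(15.6816*exp(4*w) - 6.5736*exp(3*w) - 25.6055*exp(2*w) + 5.5112*exp(w) + 11.0224)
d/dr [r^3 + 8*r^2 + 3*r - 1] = 3*r^2 + 16*r + 3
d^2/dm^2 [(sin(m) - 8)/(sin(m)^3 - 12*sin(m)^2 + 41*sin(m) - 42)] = (-4*sin(m)^7 + 108*sin(m)^6 - 1030*sin(m)^5 + 4058*sin(m)^4 - 4018*sin(m)^3 - 12778*sin(m)^2 + 30588*sin(m) - 15388)/(sin(m)^3 - 12*sin(m)^2 + 41*sin(m) - 42)^3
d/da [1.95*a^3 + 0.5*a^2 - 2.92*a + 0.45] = 5.85*a^2 + 1.0*a - 2.92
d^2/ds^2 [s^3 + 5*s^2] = 6*s + 10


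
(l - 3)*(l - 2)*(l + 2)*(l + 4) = l^4 + l^3 - 16*l^2 - 4*l + 48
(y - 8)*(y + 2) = y^2 - 6*y - 16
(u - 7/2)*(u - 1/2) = u^2 - 4*u + 7/4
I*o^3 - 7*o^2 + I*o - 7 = (o + I)*(o + 7*I)*(I*o + 1)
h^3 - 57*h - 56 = (h - 8)*(h + 1)*(h + 7)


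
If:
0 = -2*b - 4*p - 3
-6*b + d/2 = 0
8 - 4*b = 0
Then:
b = 2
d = 24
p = -7/4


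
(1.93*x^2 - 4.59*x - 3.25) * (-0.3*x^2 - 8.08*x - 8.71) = -0.579*x^4 - 14.2174*x^3 + 21.2519*x^2 + 66.2389*x + 28.3075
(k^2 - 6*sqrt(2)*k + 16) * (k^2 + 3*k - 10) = k^4 - 6*sqrt(2)*k^3 + 3*k^3 - 18*sqrt(2)*k^2 + 6*k^2 + 48*k + 60*sqrt(2)*k - 160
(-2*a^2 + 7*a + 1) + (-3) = -2*a^2 + 7*a - 2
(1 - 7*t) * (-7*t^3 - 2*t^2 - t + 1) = 49*t^4 + 7*t^3 + 5*t^2 - 8*t + 1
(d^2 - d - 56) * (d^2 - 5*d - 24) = d^4 - 6*d^3 - 75*d^2 + 304*d + 1344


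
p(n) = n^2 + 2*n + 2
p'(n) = 2*n + 2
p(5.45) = 42.60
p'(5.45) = 12.90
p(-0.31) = 1.48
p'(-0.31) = 1.38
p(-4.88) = 16.05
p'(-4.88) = -7.76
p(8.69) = 94.90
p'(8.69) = 19.38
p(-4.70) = 14.69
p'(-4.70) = -7.40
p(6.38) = 55.46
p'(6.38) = 14.76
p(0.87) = 4.50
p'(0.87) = 3.74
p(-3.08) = 5.33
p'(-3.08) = -4.16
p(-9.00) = 65.00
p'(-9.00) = -16.00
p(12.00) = 170.00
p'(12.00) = 26.00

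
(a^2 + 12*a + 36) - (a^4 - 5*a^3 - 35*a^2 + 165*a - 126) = -a^4 + 5*a^3 + 36*a^2 - 153*a + 162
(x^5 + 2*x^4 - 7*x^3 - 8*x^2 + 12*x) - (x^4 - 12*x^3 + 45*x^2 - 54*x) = x^5 + x^4 + 5*x^3 - 53*x^2 + 66*x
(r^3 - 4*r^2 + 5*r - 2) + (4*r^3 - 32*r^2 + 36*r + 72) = 5*r^3 - 36*r^2 + 41*r + 70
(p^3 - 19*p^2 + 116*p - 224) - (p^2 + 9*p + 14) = p^3 - 20*p^2 + 107*p - 238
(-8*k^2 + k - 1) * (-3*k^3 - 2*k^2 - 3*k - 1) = 24*k^5 + 13*k^4 + 25*k^3 + 7*k^2 + 2*k + 1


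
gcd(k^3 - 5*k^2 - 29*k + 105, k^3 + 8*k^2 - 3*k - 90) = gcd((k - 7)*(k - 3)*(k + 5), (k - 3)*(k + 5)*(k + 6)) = k^2 + 2*k - 15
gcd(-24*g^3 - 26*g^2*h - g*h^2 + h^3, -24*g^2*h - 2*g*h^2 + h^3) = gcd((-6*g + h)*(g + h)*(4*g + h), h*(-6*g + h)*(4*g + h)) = 24*g^2 + 2*g*h - h^2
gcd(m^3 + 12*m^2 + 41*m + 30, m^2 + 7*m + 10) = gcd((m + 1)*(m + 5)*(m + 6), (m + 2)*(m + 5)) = m + 5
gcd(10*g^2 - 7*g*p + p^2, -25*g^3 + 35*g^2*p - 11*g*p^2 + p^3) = -5*g + p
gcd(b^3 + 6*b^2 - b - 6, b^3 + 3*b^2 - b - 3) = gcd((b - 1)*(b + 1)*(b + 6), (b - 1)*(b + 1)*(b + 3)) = b^2 - 1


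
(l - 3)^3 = l^3 - 9*l^2 + 27*l - 27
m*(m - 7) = m^2 - 7*m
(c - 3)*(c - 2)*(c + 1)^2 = c^4 - 3*c^3 - 3*c^2 + 7*c + 6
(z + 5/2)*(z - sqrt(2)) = z^2 - sqrt(2)*z + 5*z/2 - 5*sqrt(2)/2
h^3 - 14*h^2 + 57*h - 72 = (h - 8)*(h - 3)^2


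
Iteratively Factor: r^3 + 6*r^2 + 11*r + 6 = (r + 1)*(r^2 + 5*r + 6) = (r + 1)*(r + 3)*(r + 2)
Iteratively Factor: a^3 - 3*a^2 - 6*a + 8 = (a - 1)*(a^2 - 2*a - 8) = (a - 1)*(a + 2)*(a - 4)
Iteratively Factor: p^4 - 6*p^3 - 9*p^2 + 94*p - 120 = (p - 5)*(p^3 - p^2 - 14*p + 24) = (p - 5)*(p - 3)*(p^2 + 2*p - 8) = (p - 5)*(p - 3)*(p + 4)*(p - 2)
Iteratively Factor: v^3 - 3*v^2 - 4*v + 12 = (v - 3)*(v^2 - 4) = (v - 3)*(v - 2)*(v + 2)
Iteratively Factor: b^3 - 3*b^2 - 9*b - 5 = (b - 5)*(b^2 + 2*b + 1) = (b - 5)*(b + 1)*(b + 1)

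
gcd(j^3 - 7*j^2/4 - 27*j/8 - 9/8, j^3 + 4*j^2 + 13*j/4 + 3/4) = j + 1/2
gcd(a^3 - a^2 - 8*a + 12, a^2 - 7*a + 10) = a - 2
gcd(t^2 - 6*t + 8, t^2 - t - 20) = 1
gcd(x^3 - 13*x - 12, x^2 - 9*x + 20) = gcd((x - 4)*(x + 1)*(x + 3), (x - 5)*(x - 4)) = x - 4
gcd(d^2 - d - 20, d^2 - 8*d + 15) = d - 5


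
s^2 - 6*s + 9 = (s - 3)^2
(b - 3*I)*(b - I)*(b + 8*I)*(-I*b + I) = -I*b^4 + 4*b^3 + I*b^3 - 4*b^2 - 29*I*b^2 - 24*b + 29*I*b + 24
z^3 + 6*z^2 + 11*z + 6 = (z + 1)*(z + 2)*(z + 3)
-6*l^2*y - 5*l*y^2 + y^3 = y*(-6*l + y)*(l + y)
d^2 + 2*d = d*(d + 2)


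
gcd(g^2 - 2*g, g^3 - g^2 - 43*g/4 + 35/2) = g - 2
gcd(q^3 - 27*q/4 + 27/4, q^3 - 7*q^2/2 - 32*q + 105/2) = q - 3/2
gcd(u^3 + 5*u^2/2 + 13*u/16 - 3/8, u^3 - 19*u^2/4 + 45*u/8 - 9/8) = u - 1/4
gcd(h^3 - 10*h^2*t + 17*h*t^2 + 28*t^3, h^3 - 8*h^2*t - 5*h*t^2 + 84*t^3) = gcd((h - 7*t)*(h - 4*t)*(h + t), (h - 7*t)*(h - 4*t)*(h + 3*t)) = h^2 - 11*h*t + 28*t^2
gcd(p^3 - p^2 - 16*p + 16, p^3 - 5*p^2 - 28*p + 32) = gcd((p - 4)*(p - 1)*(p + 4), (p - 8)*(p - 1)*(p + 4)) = p^2 + 3*p - 4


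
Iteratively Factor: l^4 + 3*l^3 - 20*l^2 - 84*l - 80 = (l + 2)*(l^3 + l^2 - 22*l - 40) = (l - 5)*(l + 2)*(l^2 + 6*l + 8) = (l - 5)*(l + 2)^2*(l + 4)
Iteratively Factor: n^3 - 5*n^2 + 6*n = (n - 2)*(n^2 - 3*n) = (n - 3)*(n - 2)*(n)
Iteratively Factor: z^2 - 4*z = (z - 4)*(z)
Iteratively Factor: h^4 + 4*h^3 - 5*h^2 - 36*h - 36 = (h + 3)*(h^3 + h^2 - 8*h - 12) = (h + 2)*(h + 3)*(h^2 - h - 6) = (h - 3)*(h + 2)*(h + 3)*(h + 2)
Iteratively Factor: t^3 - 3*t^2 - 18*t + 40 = (t - 2)*(t^2 - t - 20) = (t - 2)*(t + 4)*(t - 5)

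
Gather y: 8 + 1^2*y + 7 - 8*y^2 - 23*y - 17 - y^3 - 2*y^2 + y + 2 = -y^3 - 10*y^2 - 21*y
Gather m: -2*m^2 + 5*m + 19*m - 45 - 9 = -2*m^2 + 24*m - 54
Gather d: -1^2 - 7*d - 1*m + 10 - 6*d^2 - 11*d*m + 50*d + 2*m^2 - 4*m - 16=-6*d^2 + d*(43 - 11*m) + 2*m^2 - 5*m - 7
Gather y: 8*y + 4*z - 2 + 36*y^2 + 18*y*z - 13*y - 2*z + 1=36*y^2 + y*(18*z - 5) + 2*z - 1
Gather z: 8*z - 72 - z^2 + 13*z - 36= -z^2 + 21*z - 108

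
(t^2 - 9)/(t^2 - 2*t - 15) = (t - 3)/(t - 5)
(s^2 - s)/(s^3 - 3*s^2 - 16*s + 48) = s*(s - 1)/(s^3 - 3*s^2 - 16*s + 48)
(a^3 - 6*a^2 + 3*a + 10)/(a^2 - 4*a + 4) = (a^2 - 4*a - 5)/(a - 2)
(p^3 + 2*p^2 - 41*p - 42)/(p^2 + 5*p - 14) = (p^2 - 5*p - 6)/(p - 2)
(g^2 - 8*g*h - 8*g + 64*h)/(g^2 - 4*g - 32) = (g - 8*h)/(g + 4)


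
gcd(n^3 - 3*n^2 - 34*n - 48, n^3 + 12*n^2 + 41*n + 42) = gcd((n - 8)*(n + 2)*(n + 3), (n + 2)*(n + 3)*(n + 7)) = n^2 + 5*n + 6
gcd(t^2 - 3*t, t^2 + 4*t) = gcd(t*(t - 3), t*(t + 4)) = t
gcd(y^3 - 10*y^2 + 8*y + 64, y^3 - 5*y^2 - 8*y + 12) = y + 2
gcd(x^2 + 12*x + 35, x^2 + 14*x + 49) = x + 7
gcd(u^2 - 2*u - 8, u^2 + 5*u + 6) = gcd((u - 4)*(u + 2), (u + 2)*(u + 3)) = u + 2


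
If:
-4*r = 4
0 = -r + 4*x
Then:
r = -1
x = -1/4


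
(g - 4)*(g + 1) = g^2 - 3*g - 4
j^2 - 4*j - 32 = (j - 8)*(j + 4)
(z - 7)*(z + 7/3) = z^2 - 14*z/3 - 49/3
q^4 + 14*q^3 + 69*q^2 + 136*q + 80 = (q + 1)*(q + 4)^2*(q + 5)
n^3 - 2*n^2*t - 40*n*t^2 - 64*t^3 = (n - 8*t)*(n + 2*t)*(n + 4*t)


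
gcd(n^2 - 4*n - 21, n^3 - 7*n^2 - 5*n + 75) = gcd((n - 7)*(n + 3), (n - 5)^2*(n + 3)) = n + 3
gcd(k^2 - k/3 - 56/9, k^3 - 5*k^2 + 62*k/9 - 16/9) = k - 8/3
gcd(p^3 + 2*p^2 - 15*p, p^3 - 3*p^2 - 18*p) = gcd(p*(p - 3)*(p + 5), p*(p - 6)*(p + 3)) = p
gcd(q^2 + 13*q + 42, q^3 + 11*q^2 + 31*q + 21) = q + 7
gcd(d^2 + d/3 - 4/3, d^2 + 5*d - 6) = d - 1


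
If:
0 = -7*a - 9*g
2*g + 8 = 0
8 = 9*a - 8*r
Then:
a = 36/7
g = -4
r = 67/14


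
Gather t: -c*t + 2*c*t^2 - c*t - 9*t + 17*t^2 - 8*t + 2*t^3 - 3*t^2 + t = 2*t^3 + t^2*(2*c + 14) + t*(-2*c - 16)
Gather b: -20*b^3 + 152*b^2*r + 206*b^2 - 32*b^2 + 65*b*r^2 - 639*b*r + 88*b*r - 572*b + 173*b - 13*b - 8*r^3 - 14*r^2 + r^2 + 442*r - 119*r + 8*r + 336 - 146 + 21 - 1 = -20*b^3 + b^2*(152*r + 174) + b*(65*r^2 - 551*r - 412) - 8*r^3 - 13*r^2 + 331*r + 210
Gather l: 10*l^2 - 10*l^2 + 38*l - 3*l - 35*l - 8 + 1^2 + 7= 0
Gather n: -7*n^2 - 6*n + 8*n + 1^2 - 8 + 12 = -7*n^2 + 2*n + 5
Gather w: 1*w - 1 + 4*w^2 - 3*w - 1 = 4*w^2 - 2*w - 2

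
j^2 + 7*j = j*(j + 7)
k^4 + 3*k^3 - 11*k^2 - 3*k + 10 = (k - 2)*(k - 1)*(k + 1)*(k + 5)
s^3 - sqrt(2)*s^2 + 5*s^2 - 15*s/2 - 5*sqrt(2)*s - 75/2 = (s + 5)*(s - 5*sqrt(2)/2)*(s + 3*sqrt(2)/2)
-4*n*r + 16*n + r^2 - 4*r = (-4*n + r)*(r - 4)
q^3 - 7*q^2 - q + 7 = (q - 7)*(q - 1)*(q + 1)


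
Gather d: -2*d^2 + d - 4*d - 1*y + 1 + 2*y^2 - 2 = -2*d^2 - 3*d + 2*y^2 - y - 1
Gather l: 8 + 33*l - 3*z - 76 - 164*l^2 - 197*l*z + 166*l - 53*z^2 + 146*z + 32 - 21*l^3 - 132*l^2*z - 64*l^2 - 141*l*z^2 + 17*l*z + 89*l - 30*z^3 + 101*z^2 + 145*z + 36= -21*l^3 + l^2*(-132*z - 228) + l*(-141*z^2 - 180*z + 288) - 30*z^3 + 48*z^2 + 288*z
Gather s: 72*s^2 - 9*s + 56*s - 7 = 72*s^2 + 47*s - 7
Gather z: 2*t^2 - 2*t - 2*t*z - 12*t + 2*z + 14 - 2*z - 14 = 2*t^2 - 2*t*z - 14*t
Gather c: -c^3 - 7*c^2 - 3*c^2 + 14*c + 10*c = -c^3 - 10*c^2 + 24*c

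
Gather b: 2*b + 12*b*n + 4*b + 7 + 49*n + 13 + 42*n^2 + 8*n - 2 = b*(12*n + 6) + 42*n^2 + 57*n + 18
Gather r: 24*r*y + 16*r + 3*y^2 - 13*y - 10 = r*(24*y + 16) + 3*y^2 - 13*y - 10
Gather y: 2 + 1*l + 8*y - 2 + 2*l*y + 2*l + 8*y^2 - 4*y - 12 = 3*l + 8*y^2 + y*(2*l + 4) - 12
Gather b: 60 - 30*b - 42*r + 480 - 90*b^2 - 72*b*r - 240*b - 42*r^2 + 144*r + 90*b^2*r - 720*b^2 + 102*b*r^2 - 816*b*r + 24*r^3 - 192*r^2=b^2*(90*r - 810) + b*(102*r^2 - 888*r - 270) + 24*r^3 - 234*r^2 + 102*r + 540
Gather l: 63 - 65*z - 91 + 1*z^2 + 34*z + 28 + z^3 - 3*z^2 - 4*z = z^3 - 2*z^2 - 35*z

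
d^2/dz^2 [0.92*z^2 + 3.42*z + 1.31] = 1.84000000000000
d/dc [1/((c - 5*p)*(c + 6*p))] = (-2*c - p)/(c^4 + 2*c^3*p - 59*c^2*p^2 - 60*c*p^3 + 900*p^4)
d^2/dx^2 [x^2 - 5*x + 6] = 2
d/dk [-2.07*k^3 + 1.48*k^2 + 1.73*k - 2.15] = -6.21*k^2 + 2.96*k + 1.73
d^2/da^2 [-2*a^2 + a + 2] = -4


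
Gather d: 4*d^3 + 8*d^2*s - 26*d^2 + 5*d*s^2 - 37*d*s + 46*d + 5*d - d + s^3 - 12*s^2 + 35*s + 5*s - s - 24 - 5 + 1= 4*d^3 + d^2*(8*s - 26) + d*(5*s^2 - 37*s + 50) + s^3 - 12*s^2 + 39*s - 28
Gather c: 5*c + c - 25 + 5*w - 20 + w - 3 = 6*c + 6*w - 48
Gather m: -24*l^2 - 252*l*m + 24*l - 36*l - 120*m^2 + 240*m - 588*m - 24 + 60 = -24*l^2 - 12*l - 120*m^2 + m*(-252*l - 348) + 36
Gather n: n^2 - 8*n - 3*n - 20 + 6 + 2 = n^2 - 11*n - 12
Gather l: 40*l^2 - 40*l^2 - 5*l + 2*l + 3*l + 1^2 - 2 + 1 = 0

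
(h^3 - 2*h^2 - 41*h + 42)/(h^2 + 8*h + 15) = (h^3 - 2*h^2 - 41*h + 42)/(h^2 + 8*h + 15)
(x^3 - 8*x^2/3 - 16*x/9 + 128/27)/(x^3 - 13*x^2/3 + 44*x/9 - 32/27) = (3*x + 4)/(3*x - 1)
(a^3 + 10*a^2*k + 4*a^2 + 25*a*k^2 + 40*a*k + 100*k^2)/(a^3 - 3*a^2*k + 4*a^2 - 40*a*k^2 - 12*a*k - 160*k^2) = (a + 5*k)/(a - 8*k)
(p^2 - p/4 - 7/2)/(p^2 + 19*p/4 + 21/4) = (p - 2)/(p + 3)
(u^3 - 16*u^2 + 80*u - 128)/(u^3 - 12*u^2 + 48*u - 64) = (u - 8)/(u - 4)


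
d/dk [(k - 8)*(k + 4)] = 2*k - 4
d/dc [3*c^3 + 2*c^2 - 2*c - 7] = 9*c^2 + 4*c - 2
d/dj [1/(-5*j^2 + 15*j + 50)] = (2*j - 3)/(5*(-j^2 + 3*j + 10)^2)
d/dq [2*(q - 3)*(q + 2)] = 4*q - 2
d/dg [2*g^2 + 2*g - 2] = 4*g + 2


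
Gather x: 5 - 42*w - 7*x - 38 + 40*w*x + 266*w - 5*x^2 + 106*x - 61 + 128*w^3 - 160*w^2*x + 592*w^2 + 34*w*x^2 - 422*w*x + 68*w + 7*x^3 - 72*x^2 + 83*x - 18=128*w^3 + 592*w^2 + 292*w + 7*x^3 + x^2*(34*w - 77) + x*(-160*w^2 - 382*w + 182) - 112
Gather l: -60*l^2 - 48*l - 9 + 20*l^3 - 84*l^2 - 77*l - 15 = 20*l^3 - 144*l^2 - 125*l - 24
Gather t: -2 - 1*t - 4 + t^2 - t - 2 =t^2 - 2*t - 8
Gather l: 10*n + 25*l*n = 25*l*n + 10*n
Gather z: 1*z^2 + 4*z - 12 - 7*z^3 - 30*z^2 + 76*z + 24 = -7*z^3 - 29*z^2 + 80*z + 12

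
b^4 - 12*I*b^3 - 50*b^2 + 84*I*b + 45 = (b - 5*I)*(b - 3*I)^2*(b - I)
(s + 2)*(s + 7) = s^2 + 9*s + 14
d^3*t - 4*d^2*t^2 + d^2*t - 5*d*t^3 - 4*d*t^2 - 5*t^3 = (d - 5*t)*(d + t)*(d*t + t)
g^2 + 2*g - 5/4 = (g - 1/2)*(g + 5/2)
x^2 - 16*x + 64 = (x - 8)^2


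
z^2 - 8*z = z*(z - 8)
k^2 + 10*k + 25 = (k + 5)^2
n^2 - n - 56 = (n - 8)*(n + 7)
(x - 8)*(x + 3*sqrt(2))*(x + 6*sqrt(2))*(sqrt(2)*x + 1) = sqrt(2)*x^4 - 8*sqrt(2)*x^3 + 19*x^3 - 152*x^2 + 45*sqrt(2)*x^2 - 360*sqrt(2)*x + 36*x - 288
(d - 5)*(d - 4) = d^2 - 9*d + 20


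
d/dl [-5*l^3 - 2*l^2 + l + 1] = -15*l^2 - 4*l + 1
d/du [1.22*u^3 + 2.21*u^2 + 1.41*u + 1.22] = 3.66*u^2 + 4.42*u + 1.41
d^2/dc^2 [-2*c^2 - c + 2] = -4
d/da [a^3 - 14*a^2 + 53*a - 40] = 3*a^2 - 28*a + 53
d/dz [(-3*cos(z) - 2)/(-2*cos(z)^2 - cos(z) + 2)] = (-6*sin(z)^2 + 8*cos(z) + 14)*sin(z)/(cos(z) + cos(2*z) - 1)^2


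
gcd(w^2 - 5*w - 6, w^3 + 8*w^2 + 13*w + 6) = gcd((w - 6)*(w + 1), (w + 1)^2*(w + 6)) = w + 1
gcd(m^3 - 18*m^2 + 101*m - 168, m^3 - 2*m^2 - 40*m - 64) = m - 8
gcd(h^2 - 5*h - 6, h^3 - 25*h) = 1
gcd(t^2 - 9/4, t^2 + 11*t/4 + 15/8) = t + 3/2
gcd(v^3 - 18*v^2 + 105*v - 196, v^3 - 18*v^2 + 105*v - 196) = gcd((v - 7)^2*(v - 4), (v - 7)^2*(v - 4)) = v^3 - 18*v^2 + 105*v - 196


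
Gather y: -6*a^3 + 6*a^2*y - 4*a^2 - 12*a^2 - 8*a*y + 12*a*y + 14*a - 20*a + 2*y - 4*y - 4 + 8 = -6*a^3 - 16*a^2 - 6*a + y*(6*a^2 + 4*a - 2) + 4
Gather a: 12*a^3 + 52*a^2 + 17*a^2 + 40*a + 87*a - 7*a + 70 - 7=12*a^3 + 69*a^2 + 120*a + 63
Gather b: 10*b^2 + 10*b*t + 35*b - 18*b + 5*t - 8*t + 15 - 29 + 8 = 10*b^2 + b*(10*t + 17) - 3*t - 6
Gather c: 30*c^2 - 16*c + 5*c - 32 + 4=30*c^2 - 11*c - 28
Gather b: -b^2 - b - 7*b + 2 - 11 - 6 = -b^2 - 8*b - 15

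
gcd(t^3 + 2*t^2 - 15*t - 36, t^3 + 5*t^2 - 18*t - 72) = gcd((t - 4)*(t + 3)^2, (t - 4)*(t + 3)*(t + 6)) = t^2 - t - 12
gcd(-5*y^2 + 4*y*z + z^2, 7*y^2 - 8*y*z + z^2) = y - z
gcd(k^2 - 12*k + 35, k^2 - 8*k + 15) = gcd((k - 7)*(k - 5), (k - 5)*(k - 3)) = k - 5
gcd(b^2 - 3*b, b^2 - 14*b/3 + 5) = b - 3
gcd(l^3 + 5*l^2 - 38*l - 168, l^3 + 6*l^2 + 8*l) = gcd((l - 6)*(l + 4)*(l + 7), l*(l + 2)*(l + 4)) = l + 4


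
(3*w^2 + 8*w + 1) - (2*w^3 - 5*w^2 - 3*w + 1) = -2*w^3 + 8*w^2 + 11*w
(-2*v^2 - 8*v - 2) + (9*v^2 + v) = 7*v^2 - 7*v - 2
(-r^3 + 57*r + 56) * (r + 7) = -r^4 - 7*r^3 + 57*r^2 + 455*r + 392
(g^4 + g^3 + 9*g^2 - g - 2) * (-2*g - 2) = -2*g^5 - 4*g^4 - 20*g^3 - 16*g^2 + 6*g + 4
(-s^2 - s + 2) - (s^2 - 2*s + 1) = -2*s^2 + s + 1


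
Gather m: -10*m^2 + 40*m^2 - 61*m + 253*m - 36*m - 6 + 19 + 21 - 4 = 30*m^2 + 156*m + 30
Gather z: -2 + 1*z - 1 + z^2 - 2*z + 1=z^2 - z - 2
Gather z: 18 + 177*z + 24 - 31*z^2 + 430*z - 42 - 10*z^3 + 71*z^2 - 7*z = -10*z^3 + 40*z^2 + 600*z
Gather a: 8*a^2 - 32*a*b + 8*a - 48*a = 8*a^2 + a*(-32*b - 40)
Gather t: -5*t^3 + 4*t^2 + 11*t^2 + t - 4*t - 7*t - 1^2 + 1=-5*t^3 + 15*t^2 - 10*t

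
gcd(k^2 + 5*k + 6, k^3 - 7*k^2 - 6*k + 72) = k + 3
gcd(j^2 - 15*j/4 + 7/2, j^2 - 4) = j - 2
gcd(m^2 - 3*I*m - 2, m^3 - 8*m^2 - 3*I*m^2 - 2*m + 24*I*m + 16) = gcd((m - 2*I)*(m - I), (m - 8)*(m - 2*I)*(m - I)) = m^2 - 3*I*m - 2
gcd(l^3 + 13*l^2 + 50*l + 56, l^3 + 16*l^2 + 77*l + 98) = l^2 + 9*l + 14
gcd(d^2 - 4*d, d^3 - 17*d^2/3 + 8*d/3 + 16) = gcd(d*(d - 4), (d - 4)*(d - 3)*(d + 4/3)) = d - 4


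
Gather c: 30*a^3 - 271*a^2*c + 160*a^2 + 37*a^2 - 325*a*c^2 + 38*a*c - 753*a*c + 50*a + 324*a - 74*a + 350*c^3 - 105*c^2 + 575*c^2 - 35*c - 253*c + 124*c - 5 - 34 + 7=30*a^3 + 197*a^2 + 300*a + 350*c^3 + c^2*(470 - 325*a) + c*(-271*a^2 - 715*a - 164) - 32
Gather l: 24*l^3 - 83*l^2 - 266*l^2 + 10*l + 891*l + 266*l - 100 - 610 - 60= 24*l^3 - 349*l^2 + 1167*l - 770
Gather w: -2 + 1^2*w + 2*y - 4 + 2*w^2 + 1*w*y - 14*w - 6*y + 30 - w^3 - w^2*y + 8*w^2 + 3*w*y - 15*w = -w^3 + w^2*(10 - y) + w*(4*y - 28) - 4*y + 24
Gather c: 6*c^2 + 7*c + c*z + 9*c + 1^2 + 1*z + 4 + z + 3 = 6*c^2 + c*(z + 16) + 2*z + 8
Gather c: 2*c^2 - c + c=2*c^2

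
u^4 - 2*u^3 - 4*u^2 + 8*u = u*(u - 2)^2*(u + 2)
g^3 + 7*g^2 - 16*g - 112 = (g - 4)*(g + 4)*(g + 7)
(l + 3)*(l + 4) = l^2 + 7*l + 12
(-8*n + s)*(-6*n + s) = 48*n^2 - 14*n*s + s^2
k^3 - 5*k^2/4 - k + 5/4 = (k - 5/4)*(k - 1)*(k + 1)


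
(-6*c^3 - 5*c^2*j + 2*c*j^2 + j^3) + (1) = -6*c^3 - 5*c^2*j + 2*c*j^2 + j^3 + 1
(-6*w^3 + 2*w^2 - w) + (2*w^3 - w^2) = -4*w^3 + w^2 - w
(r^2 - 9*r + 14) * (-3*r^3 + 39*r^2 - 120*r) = -3*r^5 + 66*r^4 - 513*r^3 + 1626*r^2 - 1680*r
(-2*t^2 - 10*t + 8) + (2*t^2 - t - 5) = 3 - 11*t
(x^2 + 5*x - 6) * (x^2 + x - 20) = x^4 + 6*x^3 - 21*x^2 - 106*x + 120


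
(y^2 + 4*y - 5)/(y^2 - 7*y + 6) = (y + 5)/(y - 6)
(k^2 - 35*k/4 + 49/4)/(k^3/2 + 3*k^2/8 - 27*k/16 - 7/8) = 4*(k - 7)/(2*k^2 + 5*k + 2)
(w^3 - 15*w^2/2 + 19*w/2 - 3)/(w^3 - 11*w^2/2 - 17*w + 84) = (2*w^2 - 3*w + 1)/(2*w^2 + w - 28)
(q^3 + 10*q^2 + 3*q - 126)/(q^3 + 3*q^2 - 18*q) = (q + 7)/q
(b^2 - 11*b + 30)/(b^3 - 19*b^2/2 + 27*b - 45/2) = 2*(b - 6)/(2*b^2 - 9*b + 9)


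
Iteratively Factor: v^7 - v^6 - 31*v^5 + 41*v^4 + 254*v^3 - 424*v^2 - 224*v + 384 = (v + 4)*(v^6 - 5*v^5 - 11*v^4 + 85*v^3 - 86*v^2 - 80*v + 96) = (v + 1)*(v + 4)*(v^5 - 6*v^4 - 5*v^3 + 90*v^2 - 176*v + 96) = (v - 2)*(v + 1)*(v + 4)*(v^4 - 4*v^3 - 13*v^2 + 64*v - 48) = (v - 3)*(v - 2)*(v + 1)*(v + 4)*(v^3 - v^2 - 16*v + 16) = (v - 4)*(v - 3)*(v - 2)*(v + 1)*(v + 4)*(v^2 + 3*v - 4) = (v - 4)*(v - 3)*(v - 2)*(v - 1)*(v + 1)*(v + 4)*(v + 4)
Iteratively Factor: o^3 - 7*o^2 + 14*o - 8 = (o - 4)*(o^2 - 3*o + 2) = (o - 4)*(o - 1)*(o - 2)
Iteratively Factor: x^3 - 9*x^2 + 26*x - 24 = (x - 4)*(x^2 - 5*x + 6) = (x - 4)*(x - 3)*(x - 2)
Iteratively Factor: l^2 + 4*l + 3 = (l + 1)*(l + 3)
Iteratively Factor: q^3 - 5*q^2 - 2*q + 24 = (q - 3)*(q^2 - 2*q - 8) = (q - 3)*(q + 2)*(q - 4)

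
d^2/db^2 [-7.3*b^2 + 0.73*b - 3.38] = -14.6000000000000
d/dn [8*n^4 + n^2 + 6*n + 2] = 32*n^3 + 2*n + 6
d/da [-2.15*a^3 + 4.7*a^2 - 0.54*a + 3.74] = -6.45*a^2 + 9.4*a - 0.54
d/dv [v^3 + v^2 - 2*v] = 3*v^2 + 2*v - 2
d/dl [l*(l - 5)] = 2*l - 5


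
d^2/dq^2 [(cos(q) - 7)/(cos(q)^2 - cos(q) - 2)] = (9*sin(q)^4*cos(q) - 27*sin(q)^4 + 77*sin(q)^2 - 53*cos(q)/4 + 39*cos(3*q)/4 - cos(5*q)/2 - 4)/(sin(q)^2 + cos(q) + 1)^3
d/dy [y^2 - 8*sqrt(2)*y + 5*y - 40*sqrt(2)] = 2*y - 8*sqrt(2) + 5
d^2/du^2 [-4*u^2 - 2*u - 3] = -8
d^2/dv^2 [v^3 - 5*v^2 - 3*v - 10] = 6*v - 10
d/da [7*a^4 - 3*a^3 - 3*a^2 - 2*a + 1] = 28*a^3 - 9*a^2 - 6*a - 2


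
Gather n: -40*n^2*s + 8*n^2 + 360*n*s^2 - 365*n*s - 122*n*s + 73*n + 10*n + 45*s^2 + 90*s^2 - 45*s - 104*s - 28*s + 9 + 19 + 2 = n^2*(8 - 40*s) + n*(360*s^2 - 487*s + 83) + 135*s^2 - 177*s + 30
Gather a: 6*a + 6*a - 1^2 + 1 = 12*a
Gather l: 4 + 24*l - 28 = 24*l - 24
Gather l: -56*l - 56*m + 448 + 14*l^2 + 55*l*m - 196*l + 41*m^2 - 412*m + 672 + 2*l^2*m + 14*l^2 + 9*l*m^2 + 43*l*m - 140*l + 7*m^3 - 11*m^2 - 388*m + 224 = l^2*(2*m + 28) + l*(9*m^2 + 98*m - 392) + 7*m^3 + 30*m^2 - 856*m + 1344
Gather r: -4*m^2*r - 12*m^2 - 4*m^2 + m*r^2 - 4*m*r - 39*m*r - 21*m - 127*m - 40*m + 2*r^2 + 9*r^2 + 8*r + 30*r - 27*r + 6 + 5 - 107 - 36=-16*m^2 - 188*m + r^2*(m + 11) + r*(-4*m^2 - 43*m + 11) - 132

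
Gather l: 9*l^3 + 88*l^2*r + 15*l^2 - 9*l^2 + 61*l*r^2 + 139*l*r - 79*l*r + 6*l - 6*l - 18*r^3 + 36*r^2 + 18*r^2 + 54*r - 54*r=9*l^3 + l^2*(88*r + 6) + l*(61*r^2 + 60*r) - 18*r^3 + 54*r^2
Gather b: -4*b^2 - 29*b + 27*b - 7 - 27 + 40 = -4*b^2 - 2*b + 6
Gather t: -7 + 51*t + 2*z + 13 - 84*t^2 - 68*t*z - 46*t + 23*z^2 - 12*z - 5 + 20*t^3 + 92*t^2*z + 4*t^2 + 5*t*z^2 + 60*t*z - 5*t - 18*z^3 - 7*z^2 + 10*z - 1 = 20*t^3 + t^2*(92*z - 80) + t*(5*z^2 - 8*z) - 18*z^3 + 16*z^2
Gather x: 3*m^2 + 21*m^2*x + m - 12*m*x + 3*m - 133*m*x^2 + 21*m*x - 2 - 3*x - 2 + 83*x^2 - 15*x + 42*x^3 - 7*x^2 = 3*m^2 + 4*m + 42*x^3 + x^2*(76 - 133*m) + x*(21*m^2 + 9*m - 18) - 4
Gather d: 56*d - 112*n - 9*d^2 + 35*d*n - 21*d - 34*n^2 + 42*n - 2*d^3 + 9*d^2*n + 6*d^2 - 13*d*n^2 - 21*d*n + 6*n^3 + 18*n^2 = -2*d^3 + d^2*(9*n - 3) + d*(-13*n^2 + 14*n + 35) + 6*n^3 - 16*n^2 - 70*n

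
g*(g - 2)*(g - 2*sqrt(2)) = g^3 - 2*sqrt(2)*g^2 - 2*g^2 + 4*sqrt(2)*g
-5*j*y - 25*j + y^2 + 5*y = (-5*j + y)*(y + 5)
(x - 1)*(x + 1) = x^2 - 1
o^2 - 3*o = o*(o - 3)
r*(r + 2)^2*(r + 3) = r^4 + 7*r^3 + 16*r^2 + 12*r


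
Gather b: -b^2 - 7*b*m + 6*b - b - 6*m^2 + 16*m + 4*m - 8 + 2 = -b^2 + b*(5 - 7*m) - 6*m^2 + 20*m - 6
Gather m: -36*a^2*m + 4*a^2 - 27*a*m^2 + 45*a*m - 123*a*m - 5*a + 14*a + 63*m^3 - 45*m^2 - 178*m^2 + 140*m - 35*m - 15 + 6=4*a^2 + 9*a + 63*m^3 + m^2*(-27*a - 223) + m*(-36*a^2 - 78*a + 105) - 9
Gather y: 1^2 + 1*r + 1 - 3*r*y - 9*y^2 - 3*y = r - 9*y^2 + y*(-3*r - 3) + 2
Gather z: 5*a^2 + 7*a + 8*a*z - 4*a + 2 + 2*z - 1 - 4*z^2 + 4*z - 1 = 5*a^2 + 3*a - 4*z^2 + z*(8*a + 6)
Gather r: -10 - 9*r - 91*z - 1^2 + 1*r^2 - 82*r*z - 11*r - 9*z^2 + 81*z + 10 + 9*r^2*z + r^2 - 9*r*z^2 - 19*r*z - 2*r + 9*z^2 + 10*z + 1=r^2*(9*z + 2) + r*(-9*z^2 - 101*z - 22)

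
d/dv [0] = 0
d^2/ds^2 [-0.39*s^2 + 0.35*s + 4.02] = -0.780000000000000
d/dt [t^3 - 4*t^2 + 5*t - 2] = 3*t^2 - 8*t + 5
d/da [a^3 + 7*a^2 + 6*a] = 3*a^2 + 14*a + 6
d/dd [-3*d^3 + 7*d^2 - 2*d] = -9*d^2 + 14*d - 2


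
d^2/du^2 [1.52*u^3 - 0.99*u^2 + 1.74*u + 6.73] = 9.12*u - 1.98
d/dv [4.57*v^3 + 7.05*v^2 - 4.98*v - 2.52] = 13.71*v^2 + 14.1*v - 4.98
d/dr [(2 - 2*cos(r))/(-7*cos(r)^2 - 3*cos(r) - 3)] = 2*(-7*sin(r)^2 - 14*cos(r) + 1)*sin(r)/(7*cos(r)^2 + 3*cos(r) + 3)^2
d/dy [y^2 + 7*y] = 2*y + 7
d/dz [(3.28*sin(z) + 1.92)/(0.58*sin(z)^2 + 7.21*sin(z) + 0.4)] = (-2.2272*sin(z) + 0.9512*cos(2*z) - 13.4824)*cos(z)/(0.58*sin(z)^2 + 7.21*sin(z) + 0.4)^2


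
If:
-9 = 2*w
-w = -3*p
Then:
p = -3/2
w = -9/2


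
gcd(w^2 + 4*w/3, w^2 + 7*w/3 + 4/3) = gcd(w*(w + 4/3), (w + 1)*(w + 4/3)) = w + 4/3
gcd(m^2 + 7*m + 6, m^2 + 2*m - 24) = m + 6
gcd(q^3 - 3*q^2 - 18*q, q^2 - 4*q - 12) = q - 6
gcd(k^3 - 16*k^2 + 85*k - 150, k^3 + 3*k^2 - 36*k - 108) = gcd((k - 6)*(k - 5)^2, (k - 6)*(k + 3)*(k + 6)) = k - 6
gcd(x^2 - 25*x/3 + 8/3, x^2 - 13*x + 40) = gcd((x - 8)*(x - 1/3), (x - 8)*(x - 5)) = x - 8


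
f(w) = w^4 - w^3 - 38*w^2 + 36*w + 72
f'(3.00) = -111.00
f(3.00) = -108.00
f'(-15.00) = -12999.00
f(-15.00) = 44982.00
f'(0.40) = 5.38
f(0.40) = 80.28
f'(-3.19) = 118.06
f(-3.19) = -293.52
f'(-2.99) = 129.50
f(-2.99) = -268.71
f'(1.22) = -53.92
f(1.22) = 59.76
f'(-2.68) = 141.14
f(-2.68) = -226.58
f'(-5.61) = -338.29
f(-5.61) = -158.85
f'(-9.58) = -3028.12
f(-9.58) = 5541.74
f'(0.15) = 24.55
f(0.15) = 76.54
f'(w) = 4*w^3 - 3*w^2 - 76*w + 36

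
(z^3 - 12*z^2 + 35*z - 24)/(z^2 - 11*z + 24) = z - 1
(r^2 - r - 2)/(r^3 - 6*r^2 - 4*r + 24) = (r + 1)/(r^2 - 4*r - 12)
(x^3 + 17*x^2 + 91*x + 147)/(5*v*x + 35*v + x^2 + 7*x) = (x^2 + 10*x + 21)/(5*v + x)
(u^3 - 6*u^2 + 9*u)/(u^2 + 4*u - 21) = u*(u - 3)/(u + 7)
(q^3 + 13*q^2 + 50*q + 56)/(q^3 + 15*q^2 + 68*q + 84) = (q + 4)/(q + 6)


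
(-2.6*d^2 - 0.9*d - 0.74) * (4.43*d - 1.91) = -11.518*d^3 + 0.979000000000001*d^2 - 1.5592*d + 1.4134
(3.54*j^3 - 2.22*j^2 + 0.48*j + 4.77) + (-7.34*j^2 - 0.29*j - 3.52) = 3.54*j^3 - 9.56*j^2 + 0.19*j + 1.25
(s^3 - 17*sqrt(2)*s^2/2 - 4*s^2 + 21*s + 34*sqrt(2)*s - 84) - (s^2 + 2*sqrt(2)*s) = s^3 - 17*sqrt(2)*s^2/2 - 5*s^2 + 21*s + 32*sqrt(2)*s - 84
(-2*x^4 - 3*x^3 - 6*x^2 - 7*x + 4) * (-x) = 2*x^5 + 3*x^4 + 6*x^3 + 7*x^2 - 4*x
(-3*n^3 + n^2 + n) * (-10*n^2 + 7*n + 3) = 30*n^5 - 31*n^4 - 12*n^3 + 10*n^2 + 3*n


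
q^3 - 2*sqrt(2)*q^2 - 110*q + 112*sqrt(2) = (q - 8*sqrt(2))*(q - sqrt(2))*(q + 7*sqrt(2))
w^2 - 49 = (w - 7)*(w + 7)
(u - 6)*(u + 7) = u^2 + u - 42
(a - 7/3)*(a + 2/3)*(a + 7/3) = a^3 + 2*a^2/3 - 49*a/9 - 98/27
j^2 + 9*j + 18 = (j + 3)*(j + 6)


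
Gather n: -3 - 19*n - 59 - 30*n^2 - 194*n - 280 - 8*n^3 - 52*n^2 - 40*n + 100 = -8*n^3 - 82*n^2 - 253*n - 242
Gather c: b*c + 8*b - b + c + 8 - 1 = 7*b + c*(b + 1) + 7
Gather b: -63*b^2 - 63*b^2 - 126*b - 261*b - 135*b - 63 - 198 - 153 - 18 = -126*b^2 - 522*b - 432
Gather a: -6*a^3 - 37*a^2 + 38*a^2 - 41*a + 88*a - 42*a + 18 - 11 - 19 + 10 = -6*a^3 + a^2 + 5*a - 2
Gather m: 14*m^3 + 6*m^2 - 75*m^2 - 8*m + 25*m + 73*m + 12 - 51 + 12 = 14*m^3 - 69*m^2 + 90*m - 27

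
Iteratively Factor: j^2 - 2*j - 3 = (j + 1)*(j - 3)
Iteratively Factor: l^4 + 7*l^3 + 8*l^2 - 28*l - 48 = (l + 3)*(l^3 + 4*l^2 - 4*l - 16) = (l - 2)*(l + 3)*(l^2 + 6*l + 8) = (l - 2)*(l + 3)*(l + 4)*(l + 2)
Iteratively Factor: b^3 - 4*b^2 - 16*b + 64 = (b - 4)*(b^2 - 16) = (b - 4)*(b + 4)*(b - 4)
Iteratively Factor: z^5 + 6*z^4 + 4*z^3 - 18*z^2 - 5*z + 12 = (z - 1)*(z^4 + 7*z^3 + 11*z^2 - 7*z - 12) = (z - 1)*(z + 1)*(z^3 + 6*z^2 + 5*z - 12) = (z - 1)*(z + 1)*(z + 4)*(z^2 + 2*z - 3) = (z - 1)^2*(z + 1)*(z + 4)*(z + 3)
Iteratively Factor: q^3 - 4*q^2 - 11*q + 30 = (q + 3)*(q^2 - 7*q + 10) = (q - 2)*(q + 3)*(q - 5)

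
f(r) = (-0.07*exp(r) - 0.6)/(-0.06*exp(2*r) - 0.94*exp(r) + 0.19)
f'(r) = (-0.07*exp(r) - 0.6)*(0.12*exp(2*r) + 0.94*exp(r))/(-0.06*exp(2*r) - 0.94*exp(r) + 0.19)^2 - 0.07*exp(r)/(-0.06*exp(2*r) - 0.94*exp(r) + 0.19)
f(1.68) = 0.15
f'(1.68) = -0.13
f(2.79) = 0.06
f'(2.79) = -0.05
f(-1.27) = 7.87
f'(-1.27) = -27.10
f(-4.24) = -3.41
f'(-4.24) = -0.27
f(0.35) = 0.55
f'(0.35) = -0.61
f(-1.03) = 4.08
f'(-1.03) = -9.18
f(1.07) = 0.26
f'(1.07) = -0.26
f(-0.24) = 1.12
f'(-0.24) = -1.46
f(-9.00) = -3.16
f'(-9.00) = 0.00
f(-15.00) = -3.16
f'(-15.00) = 0.00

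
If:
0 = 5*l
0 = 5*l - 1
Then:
No Solution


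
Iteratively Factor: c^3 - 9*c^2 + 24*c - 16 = (c - 4)*(c^2 - 5*c + 4) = (c - 4)*(c - 1)*(c - 4)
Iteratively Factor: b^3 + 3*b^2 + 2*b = (b)*(b^2 + 3*b + 2) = b*(b + 2)*(b + 1)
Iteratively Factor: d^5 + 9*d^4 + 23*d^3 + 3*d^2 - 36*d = (d)*(d^4 + 9*d^3 + 23*d^2 + 3*d - 36) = d*(d + 4)*(d^3 + 5*d^2 + 3*d - 9) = d*(d + 3)*(d + 4)*(d^2 + 2*d - 3) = d*(d - 1)*(d + 3)*(d + 4)*(d + 3)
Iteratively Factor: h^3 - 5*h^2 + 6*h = (h - 3)*(h^2 - 2*h) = h*(h - 3)*(h - 2)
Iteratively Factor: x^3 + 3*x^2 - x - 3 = (x + 1)*(x^2 + 2*x - 3) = (x + 1)*(x + 3)*(x - 1)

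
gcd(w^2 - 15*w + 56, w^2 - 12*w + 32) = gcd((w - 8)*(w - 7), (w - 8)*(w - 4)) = w - 8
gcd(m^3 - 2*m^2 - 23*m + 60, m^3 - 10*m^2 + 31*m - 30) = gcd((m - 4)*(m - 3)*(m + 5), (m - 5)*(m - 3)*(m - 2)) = m - 3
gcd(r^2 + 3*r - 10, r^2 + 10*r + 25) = r + 5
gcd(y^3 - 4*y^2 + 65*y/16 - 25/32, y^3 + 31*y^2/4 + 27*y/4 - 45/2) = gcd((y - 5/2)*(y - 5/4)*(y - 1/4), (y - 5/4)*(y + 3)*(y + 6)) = y - 5/4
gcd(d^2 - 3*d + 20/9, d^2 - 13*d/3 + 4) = d - 4/3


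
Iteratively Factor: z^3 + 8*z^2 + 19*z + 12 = (z + 1)*(z^2 + 7*z + 12) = (z + 1)*(z + 4)*(z + 3)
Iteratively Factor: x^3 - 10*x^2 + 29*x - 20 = (x - 5)*(x^2 - 5*x + 4) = (x - 5)*(x - 1)*(x - 4)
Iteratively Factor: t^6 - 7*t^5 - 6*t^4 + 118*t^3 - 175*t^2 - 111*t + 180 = (t - 3)*(t^5 - 4*t^4 - 18*t^3 + 64*t^2 + 17*t - 60) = (t - 3)*(t + 4)*(t^4 - 8*t^3 + 14*t^2 + 8*t - 15) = (t - 3)*(t - 1)*(t + 4)*(t^3 - 7*t^2 + 7*t + 15) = (t - 3)^2*(t - 1)*(t + 4)*(t^2 - 4*t - 5) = (t - 5)*(t - 3)^2*(t - 1)*(t + 4)*(t + 1)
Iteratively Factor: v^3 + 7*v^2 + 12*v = (v + 4)*(v^2 + 3*v) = v*(v + 4)*(v + 3)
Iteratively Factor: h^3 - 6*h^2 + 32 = (h - 4)*(h^2 - 2*h - 8) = (h - 4)*(h + 2)*(h - 4)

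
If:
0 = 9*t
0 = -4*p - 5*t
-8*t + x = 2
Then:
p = 0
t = 0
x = 2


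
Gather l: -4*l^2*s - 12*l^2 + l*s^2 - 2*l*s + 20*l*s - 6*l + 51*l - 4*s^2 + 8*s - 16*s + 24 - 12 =l^2*(-4*s - 12) + l*(s^2 + 18*s + 45) - 4*s^2 - 8*s + 12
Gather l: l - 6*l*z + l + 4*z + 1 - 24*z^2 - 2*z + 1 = l*(2 - 6*z) - 24*z^2 + 2*z + 2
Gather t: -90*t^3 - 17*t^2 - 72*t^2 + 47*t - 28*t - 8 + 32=-90*t^3 - 89*t^2 + 19*t + 24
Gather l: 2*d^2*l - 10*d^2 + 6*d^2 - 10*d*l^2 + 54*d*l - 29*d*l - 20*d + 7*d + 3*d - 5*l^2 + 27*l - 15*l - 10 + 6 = -4*d^2 - 10*d + l^2*(-10*d - 5) + l*(2*d^2 + 25*d + 12) - 4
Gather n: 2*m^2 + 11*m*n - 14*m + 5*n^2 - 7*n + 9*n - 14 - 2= 2*m^2 - 14*m + 5*n^2 + n*(11*m + 2) - 16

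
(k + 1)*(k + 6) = k^2 + 7*k + 6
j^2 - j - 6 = (j - 3)*(j + 2)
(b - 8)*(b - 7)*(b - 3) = b^3 - 18*b^2 + 101*b - 168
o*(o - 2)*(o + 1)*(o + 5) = o^4 + 4*o^3 - 7*o^2 - 10*o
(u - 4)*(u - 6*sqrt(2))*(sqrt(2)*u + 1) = sqrt(2)*u^3 - 11*u^2 - 4*sqrt(2)*u^2 - 6*sqrt(2)*u + 44*u + 24*sqrt(2)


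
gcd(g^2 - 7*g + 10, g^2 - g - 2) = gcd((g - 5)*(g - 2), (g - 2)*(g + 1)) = g - 2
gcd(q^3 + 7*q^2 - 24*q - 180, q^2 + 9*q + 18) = q + 6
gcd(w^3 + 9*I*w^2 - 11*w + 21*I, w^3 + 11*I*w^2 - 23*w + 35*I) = w^2 + 6*I*w + 7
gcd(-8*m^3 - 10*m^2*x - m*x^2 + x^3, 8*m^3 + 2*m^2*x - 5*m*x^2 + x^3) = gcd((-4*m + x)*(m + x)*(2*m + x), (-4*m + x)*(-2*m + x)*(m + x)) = -4*m^2 - 3*m*x + x^2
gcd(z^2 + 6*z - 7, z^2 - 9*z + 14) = 1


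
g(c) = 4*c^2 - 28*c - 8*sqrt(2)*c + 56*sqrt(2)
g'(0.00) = -39.31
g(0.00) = 79.20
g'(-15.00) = -159.31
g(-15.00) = 1568.90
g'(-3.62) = -68.27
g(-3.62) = 273.93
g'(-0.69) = -44.83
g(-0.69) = 108.23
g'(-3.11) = -64.19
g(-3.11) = 240.15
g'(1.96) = -23.63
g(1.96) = 17.51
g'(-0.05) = -39.71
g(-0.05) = 81.17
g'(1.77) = -25.15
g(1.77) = 22.14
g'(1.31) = -28.83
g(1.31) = 34.56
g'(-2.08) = -55.95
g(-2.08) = 178.27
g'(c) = 8*c - 28 - 8*sqrt(2)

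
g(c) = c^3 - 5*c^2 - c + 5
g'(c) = 3*c^2 - 10*c - 1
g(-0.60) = 3.58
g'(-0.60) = 6.08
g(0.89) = 0.85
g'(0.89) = -7.52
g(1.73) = -6.52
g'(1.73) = -9.32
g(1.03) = -0.24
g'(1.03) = -8.12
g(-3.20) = -75.77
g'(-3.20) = 61.72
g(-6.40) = -455.54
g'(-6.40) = 185.88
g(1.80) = -7.17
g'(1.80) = -9.28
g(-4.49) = -181.83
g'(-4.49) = 104.38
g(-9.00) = -1120.00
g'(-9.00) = 332.00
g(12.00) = 1001.00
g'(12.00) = 311.00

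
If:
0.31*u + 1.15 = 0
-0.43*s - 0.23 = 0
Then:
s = -0.53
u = -3.71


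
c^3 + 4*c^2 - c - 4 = (c - 1)*(c + 1)*(c + 4)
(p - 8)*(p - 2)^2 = p^3 - 12*p^2 + 36*p - 32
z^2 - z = z*(z - 1)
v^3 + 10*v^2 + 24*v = v*(v + 4)*(v + 6)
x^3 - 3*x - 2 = (x - 2)*(x + 1)^2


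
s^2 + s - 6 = (s - 2)*(s + 3)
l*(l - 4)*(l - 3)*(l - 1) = l^4 - 8*l^3 + 19*l^2 - 12*l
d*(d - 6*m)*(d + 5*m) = d^3 - d^2*m - 30*d*m^2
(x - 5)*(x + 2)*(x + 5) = x^3 + 2*x^2 - 25*x - 50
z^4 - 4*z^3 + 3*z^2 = z^2*(z - 3)*(z - 1)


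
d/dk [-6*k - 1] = -6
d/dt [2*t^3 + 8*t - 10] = 6*t^2 + 8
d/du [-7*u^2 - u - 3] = -14*u - 1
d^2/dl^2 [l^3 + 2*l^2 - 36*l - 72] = 6*l + 4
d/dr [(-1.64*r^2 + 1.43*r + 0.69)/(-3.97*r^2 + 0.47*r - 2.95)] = (4.9063*r^2 + 15.1546*r - 4.5428)/(15.7609*r^4 - 3.7318*r^3 + 23.6439*r^2 - 2.773*r + 8.7025)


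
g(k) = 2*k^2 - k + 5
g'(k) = 4*k - 1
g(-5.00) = 60.00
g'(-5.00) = -21.00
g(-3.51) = 33.15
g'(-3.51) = -15.04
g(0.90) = 5.72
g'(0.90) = 2.60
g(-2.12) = 16.11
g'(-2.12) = -9.48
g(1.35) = 7.30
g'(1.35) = 4.40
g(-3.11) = 27.45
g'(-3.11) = -13.44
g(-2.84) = 23.97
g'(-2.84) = -12.36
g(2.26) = 12.96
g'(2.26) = 8.04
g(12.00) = 281.00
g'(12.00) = 47.00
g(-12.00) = 305.00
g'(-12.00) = -49.00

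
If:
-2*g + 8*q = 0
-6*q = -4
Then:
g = 8/3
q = 2/3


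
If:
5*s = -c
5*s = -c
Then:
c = -5*s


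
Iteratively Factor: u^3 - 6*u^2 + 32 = (u + 2)*(u^2 - 8*u + 16) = (u - 4)*(u + 2)*(u - 4)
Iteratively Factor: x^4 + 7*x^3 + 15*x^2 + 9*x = (x)*(x^3 + 7*x^2 + 15*x + 9) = x*(x + 1)*(x^2 + 6*x + 9) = x*(x + 1)*(x + 3)*(x + 3)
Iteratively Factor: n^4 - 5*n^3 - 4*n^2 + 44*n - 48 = (n - 2)*(n^3 - 3*n^2 - 10*n + 24) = (n - 2)^2*(n^2 - n - 12) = (n - 2)^2*(n + 3)*(n - 4)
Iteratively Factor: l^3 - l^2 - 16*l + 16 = (l - 4)*(l^2 + 3*l - 4) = (l - 4)*(l + 4)*(l - 1)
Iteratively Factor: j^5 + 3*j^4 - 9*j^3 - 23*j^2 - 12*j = (j - 3)*(j^4 + 6*j^3 + 9*j^2 + 4*j) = (j - 3)*(j + 4)*(j^3 + 2*j^2 + j) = j*(j - 3)*(j + 4)*(j^2 + 2*j + 1) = j*(j - 3)*(j + 1)*(j + 4)*(j + 1)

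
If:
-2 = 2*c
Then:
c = -1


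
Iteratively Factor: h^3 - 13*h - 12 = (h + 1)*(h^2 - h - 12) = (h - 4)*(h + 1)*(h + 3)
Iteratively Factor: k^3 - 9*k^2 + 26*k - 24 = (k - 3)*(k^2 - 6*k + 8) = (k - 3)*(k - 2)*(k - 4)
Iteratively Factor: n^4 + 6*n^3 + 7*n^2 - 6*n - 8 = (n + 1)*(n^3 + 5*n^2 + 2*n - 8) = (n + 1)*(n + 4)*(n^2 + n - 2) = (n + 1)*(n + 2)*(n + 4)*(n - 1)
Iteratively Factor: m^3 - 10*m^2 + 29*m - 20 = (m - 5)*(m^2 - 5*m + 4) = (m - 5)*(m - 4)*(m - 1)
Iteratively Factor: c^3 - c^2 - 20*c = (c + 4)*(c^2 - 5*c) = c*(c + 4)*(c - 5)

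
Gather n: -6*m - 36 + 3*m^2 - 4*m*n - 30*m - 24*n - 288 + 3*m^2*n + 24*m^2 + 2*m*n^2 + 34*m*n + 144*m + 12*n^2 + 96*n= 27*m^2 + 108*m + n^2*(2*m + 12) + n*(3*m^2 + 30*m + 72) - 324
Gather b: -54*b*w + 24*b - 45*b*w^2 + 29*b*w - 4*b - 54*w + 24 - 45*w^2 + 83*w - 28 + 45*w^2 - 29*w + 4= b*(-45*w^2 - 25*w + 20)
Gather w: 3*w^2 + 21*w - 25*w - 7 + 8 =3*w^2 - 4*w + 1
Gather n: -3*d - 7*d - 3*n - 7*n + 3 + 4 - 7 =-10*d - 10*n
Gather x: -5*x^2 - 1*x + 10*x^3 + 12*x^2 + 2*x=10*x^3 + 7*x^2 + x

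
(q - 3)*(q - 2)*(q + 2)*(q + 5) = q^4 + 2*q^3 - 19*q^2 - 8*q + 60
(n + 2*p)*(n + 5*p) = n^2 + 7*n*p + 10*p^2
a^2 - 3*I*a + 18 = (a - 6*I)*(a + 3*I)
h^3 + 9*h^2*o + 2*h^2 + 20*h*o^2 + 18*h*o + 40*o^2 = (h + 2)*(h + 4*o)*(h + 5*o)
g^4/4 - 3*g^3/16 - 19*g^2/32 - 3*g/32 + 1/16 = (g/4 + 1/4)*(g - 2)*(g - 1/4)*(g + 1/2)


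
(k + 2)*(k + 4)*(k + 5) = k^3 + 11*k^2 + 38*k + 40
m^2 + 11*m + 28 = (m + 4)*(m + 7)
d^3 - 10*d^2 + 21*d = d*(d - 7)*(d - 3)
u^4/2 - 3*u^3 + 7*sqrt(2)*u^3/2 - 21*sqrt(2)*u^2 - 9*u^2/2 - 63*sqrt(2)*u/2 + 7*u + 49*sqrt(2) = (u/2 + 1)*(u - 7)*(u - 1)*(u + 7*sqrt(2))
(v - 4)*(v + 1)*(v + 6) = v^3 + 3*v^2 - 22*v - 24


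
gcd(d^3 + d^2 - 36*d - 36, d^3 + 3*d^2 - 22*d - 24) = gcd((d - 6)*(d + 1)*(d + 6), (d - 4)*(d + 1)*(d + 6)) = d^2 + 7*d + 6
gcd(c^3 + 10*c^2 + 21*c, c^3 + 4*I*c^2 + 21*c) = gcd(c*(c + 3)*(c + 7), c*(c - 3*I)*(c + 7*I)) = c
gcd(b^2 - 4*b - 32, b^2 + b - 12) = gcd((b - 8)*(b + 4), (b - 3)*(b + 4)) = b + 4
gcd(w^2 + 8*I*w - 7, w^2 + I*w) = w + I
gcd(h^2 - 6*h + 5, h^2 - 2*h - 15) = h - 5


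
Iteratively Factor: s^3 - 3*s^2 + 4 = (s + 1)*(s^2 - 4*s + 4) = (s - 2)*(s + 1)*(s - 2)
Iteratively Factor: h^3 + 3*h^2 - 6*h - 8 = (h - 2)*(h^2 + 5*h + 4) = (h - 2)*(h + 4)*(h + 1)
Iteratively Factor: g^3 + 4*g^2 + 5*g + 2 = (g + 1)*(g^2 + 3*g + 2) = (g + 1)*(g + 2)*(g + 1)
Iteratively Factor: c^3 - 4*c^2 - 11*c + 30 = (c + 3)*(c^2 - 7*c + 10) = (c - 5)*(c + 3)*(c - 2)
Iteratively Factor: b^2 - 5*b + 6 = (b - 3)*(b - 2)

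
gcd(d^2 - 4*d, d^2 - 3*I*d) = d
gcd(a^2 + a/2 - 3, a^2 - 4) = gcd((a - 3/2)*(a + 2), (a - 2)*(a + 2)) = a + 2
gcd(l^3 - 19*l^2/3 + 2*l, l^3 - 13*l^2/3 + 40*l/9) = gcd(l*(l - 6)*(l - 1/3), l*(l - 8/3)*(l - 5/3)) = l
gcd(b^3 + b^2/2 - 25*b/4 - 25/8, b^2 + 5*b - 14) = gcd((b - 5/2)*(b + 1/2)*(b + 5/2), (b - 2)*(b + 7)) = 1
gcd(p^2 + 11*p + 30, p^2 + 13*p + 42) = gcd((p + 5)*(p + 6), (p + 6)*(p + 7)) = p + 6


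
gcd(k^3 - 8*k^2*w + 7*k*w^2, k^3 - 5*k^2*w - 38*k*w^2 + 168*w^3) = -k + 7*w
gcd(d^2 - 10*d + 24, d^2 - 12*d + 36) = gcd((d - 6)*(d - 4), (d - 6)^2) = d - 6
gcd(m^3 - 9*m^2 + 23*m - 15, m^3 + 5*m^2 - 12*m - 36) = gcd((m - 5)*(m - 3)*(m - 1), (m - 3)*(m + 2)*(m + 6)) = m - 3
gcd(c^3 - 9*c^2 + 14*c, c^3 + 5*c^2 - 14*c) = c^2 - 2*c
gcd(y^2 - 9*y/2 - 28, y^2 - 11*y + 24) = y - 8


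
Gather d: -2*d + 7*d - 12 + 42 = 5*d + 30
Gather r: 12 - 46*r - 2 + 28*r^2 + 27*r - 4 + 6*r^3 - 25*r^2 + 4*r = 6*r^3 + 3*r^2 - 15*r + 6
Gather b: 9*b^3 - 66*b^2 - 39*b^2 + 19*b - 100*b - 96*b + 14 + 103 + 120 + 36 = 9*b^3 - 105*b^2 - 177*b + 273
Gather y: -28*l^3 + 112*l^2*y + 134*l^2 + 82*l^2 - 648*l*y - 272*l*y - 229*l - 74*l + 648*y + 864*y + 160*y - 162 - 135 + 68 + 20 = -28*l^3 + 216*l^2 - 303*l + y*(112*l^2 - 920*l + 1672) - 209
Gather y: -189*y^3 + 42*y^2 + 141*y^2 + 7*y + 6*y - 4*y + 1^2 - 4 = -189*y^3 + 183*y^2 + 9*y - 3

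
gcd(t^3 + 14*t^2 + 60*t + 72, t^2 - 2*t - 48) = t + 6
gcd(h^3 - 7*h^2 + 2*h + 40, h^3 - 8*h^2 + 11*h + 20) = h^2 - 9*h + 20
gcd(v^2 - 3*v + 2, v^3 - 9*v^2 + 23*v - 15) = v - 1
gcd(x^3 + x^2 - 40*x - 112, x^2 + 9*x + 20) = x + 4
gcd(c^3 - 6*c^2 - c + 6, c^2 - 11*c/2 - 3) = c - 6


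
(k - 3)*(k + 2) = k^2 - k - 6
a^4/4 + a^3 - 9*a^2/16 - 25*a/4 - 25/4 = (a/2 + 1)^2*(a - 5/2)*(a + 5/2)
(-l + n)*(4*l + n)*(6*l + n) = -24*l^3 + 14*l^2*n + 9*l*n^2 + n^3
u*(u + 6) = u^2 + 6*u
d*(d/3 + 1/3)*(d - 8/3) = d^3/3 - 5*d^2/9 - 8*d/9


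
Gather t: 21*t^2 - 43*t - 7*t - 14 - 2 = 21*t^2 - 50*t - 16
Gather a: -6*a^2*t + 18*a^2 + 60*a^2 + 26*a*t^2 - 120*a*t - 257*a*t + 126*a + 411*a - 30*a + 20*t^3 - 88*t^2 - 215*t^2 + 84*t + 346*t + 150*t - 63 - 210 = a^2*(78 - 6*t) + a*(26*t^2 - 377*t + 507) + 20*t^3 - 303*t^2 + 580*t - 273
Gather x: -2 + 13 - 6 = 5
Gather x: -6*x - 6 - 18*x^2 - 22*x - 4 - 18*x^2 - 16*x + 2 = -36*x^2 - 44*x - 8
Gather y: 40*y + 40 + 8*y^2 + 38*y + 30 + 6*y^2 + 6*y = 14*y^2 + 84*y + 70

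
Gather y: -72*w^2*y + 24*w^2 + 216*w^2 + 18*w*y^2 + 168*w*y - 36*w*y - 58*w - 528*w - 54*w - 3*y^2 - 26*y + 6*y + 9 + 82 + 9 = 240*w^2 - 640*w + y^2*(18*w - 3) + y*(-72*w^2 + 132*w - 20) + 100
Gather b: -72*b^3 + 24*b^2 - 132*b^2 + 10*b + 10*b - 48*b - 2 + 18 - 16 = -72*b^3 - 108*b^2 - 28*b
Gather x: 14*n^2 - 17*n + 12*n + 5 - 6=14*n^2 - 5*n - 1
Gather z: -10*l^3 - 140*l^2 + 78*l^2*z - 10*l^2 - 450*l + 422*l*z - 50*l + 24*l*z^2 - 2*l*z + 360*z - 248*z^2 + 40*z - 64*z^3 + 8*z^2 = -10*l^3 - 150*l^2 - 500*l - 64*z^3 + z^2*(24*l - 240) + z*(78*l^2 + 420*l + 400)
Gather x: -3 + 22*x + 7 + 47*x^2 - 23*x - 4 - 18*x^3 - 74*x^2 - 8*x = -18*x^3 - 27*x^2 - 9*x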